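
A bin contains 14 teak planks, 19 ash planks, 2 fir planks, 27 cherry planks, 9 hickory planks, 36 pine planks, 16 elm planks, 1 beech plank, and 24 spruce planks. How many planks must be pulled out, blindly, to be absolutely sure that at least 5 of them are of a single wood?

32

Pigeonhole: the 9 woods are the holes; the planks drawn are the pigeons.
To avoid 5 of any one wood, the worst case takes at most 4 of each wood, or every plank of a wood that has fewer than 4.
That gives 4 + 4 + 2 + 4 + 4 + 4 + 4 + 1 + 4 = 31 planks with no wood reaching 5.
The next plank forces some wood to 5, so 31 + 1 = 32.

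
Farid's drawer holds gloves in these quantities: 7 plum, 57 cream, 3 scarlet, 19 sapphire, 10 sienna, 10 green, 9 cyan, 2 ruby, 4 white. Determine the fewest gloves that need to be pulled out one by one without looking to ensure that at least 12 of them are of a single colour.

68

An adversary could hand out at most 11 gloves per colour (7 colours run out sooner): 7 + 11 + 3 + 11 + 10 + 10 + 9 + 2 + 4 = 67 gloves and still no colour has 12.
One more glove lands in a colour already at 11, so 68 draws are enough and 67 are not.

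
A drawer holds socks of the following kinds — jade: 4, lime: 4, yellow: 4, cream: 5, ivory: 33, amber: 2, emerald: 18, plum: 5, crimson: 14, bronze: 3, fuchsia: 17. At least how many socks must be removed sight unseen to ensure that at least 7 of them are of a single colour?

52

By the pigeonhole principle, put each drawn sock into a box by colour. The largest draw with every box below 7 takes min(count, 6) from each colour; colours with fewer than 6 contribute all they have.
Σ min(cᵢ, 6) = 4 + 4 + 4 + 5 + 6 + 2 + 6 + 5 + 6 + 3 + 6 = 51.
Draw number 51 + 1 = 52 must push one box to 7.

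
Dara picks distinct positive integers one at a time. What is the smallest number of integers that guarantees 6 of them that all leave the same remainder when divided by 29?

146

The 29 residue classes mod 29 are the pigeonholes.
With 145 integers one could put 5 in each residue class and have no class reach 6.
The 146th integer pushes some class to 6, so 29·5 + 1 = 146.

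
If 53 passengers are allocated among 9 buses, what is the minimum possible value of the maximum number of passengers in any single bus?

Pigeonhole: the 9 buses are the holes and the 53 passengers are the pigeons.
If every bus held at most 5 passengers, the total would be at most 9 × 5 = 45, which is less than 53.
So some bus holds at least ⌈53/9⌉ = 6 passengers.

6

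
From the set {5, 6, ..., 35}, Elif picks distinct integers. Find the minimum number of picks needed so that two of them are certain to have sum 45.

19

Two chosen integers sum to 45 exactly when both halves of some pair {x, 45−x} with 10 ≤ x ≤ 45−x ≤ 35 are chosen — 13 such pairs.
The remaining 5 elements (those with no distinct partner in range) can never complete a 45-sum, so the worst case takes all of them and one from each pair: 5 + 13 = 18.
The 19th integer has to be the second member of some pair, so 18 + 1 = 19.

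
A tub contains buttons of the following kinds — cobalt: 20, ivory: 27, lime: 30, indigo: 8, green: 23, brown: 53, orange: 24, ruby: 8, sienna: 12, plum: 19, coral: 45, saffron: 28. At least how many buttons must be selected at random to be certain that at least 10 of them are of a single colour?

An adversary could hand out at most 9 buttons per colour (indigo, ruby run out sooner): 9 + 9 + 9 + 8 + 9 + 9 + 9 + 8 + 9 + 9 + 9 + 9 = 106 buttons and still no colour has 10.
One more button lands in a colour already at 9, so 107 draws are enough and 106 are not.

107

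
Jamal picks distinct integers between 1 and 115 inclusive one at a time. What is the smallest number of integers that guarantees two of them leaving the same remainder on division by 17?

18

By the pigeonhole principle, the 17 residue classes mod 17 are the pigeonholes.
With 17 integers one could put 1 in each residue class and have no class reach 2.
The 18th integer pushes some class to 2, so 17·1 + 1 = 18.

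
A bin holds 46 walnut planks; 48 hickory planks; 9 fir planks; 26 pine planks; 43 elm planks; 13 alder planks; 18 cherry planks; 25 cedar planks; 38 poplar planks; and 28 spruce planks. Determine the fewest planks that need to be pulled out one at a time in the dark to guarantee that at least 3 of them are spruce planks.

269

In the worst case for collecting spruce planks, every non-spruce plank comes out first.
There are 46 + 48 + 9 + 26 + 43 + 13 + 18 + 25 + 38 = 266 non-spruce planks altogether.
After those, each further plank must be spruce, so 266 + 3 = 269 draws guarantee 3 spruce planks.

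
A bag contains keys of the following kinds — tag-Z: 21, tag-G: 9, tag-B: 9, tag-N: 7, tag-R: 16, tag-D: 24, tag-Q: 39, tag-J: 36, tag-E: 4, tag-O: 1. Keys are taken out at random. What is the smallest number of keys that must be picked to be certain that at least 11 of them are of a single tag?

81

Pigeonhole: put each drawn key into a box by tag. The largest draw with every box below 11 takes min(count, 10) from each tag; tags with fewer than 10 contribute all they have.
Σ min(cᵢ, 10) = 10 + 9 + 9 + 7 + 10 + 10 + 10 + 10 + 4 + 1 = 80.
Draw number 80 + 1 = 81 must push one box to 11.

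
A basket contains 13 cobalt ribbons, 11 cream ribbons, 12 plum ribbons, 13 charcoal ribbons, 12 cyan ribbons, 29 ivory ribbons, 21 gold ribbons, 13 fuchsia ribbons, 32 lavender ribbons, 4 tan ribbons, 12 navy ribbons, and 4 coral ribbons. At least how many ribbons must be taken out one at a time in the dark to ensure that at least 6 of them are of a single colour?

The 12 colours are the holes; the ribbons drawn are the pigeons.
To avoid 6 of any one colour, the worst case takes at most 5 of each colour, or every ribbon of a colour that has fewer than 5.
That gives 5 + 5 + 5 + 5 + 5 + 5 + 5 + 5 + 5 + 4 + 5 + 4 = 58 ribbons with no colour reaching 6.
The next ribbon forces some colour to 6, so 58 + 1 = 59.

59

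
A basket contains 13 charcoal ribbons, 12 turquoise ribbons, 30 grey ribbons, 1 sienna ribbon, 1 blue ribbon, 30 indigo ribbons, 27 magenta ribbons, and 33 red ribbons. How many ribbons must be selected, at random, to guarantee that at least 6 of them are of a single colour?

An adversary could hand out at most 5 ribbons per colour (sienna, blue run out sooner): 5 + 5 + 5 + 1 + 1 + 5 + 5 + 5 = 32 ribbons and still no colour has 6.
By the pigeonhole principle, one more ribbon lands in a colour already at 5, so 33 draws are enough and 32 are not.

33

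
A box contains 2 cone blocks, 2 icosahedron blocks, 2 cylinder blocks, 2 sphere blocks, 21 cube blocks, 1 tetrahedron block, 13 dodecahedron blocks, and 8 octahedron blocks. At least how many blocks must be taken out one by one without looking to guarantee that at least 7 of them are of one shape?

28

An adversary could hand out at most 6 blocks per shape (5 shapes run out sooner): 2 + 2 + 2 + 2 + 6 + 1 + 6 + 6 = 27 blocks and still no shape has 7.
One more block lands in a shape already at 6, so 28 draws are enough and 27 are not.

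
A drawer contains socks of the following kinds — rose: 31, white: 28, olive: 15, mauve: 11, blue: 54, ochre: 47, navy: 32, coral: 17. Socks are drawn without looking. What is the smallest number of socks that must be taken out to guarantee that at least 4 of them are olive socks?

In the worst case for collecting olive socks, every non-olive sock comes out first.
There are 31 + 28 + 11 + 54 + 47 + 32 + 17 = 220 non-olive socks altogether.
After those, each further sock must be olive, so 220 + 4 = 224 draws guarantee 4 olive socks.

224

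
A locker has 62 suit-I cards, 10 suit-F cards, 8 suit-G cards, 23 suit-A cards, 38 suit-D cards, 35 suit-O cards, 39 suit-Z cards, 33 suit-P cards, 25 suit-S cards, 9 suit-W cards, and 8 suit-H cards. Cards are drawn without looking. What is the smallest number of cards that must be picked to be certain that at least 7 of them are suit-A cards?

274

In the worst case for collecting suit-A cards, every non-suit-A card comes out first.
There are 62 + 10 + 8 + 38 + 35 + 39 + 33 + 25 + 9 + 8 = 267 non-suit-A cards altogether.
After those, each further card must be suit-A, so 267 + 7 = 274 draws guarantee 7 suit-A cards.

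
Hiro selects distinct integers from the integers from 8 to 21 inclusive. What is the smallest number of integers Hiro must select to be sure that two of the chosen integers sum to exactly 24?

Group the elements by complementary pair {x, 24−x}: {8,16}, {9,15}, {10,14}, …, giving 4 two-element pairs; the single value 12 (it cannot pair with itself since the integers are distinct); and 5 integers whose partner 24−x falls outside [8,21].
Treating each of those 10 groups as a pigeonhole, one can pick one integer per group — 10 integers — with no two summing to 24.
The 11th integer lands in an occupied pair, forcing a sum of 24.

11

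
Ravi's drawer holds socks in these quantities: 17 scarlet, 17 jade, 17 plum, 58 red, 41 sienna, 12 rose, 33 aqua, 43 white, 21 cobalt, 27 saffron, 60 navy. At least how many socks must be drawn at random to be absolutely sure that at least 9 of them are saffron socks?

In the worst case for collecting saffron socks, every non-saffron sock comes out first.
There are 17 + 17 + 17 + 58 + 41 + 12 + 33 + 43 + 21 + 60 = 319 non-saffron socks altogether.
After those, each further sock must be saffron, so 319 + 9 = 328 draws guarantee 9 saffron socks.

328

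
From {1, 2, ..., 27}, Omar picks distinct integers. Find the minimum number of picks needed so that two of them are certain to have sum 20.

19

Two chosen integers sum to 20 exactly when both halves of some pair {x, 20−x} with 1 ≤ x ≤ 20−x ≤ 19 are chosen — 9 such pairs.
The remaining 9 elements (those with no distinct partner in range) can never complete a 20-sum, so the worst case takes all of them and one from each pair: 9 + 9 = 18.
The 19th integer has to be the second member of some pair, so 18 + 1 = 19.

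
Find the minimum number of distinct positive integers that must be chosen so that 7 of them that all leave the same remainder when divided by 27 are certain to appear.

163

The 27 residue classes mod 27 are the pigeonholes.
With 162 integers one could put 6 in each residue class and have no class reach 7.
The 163rd integer pushes some class to 7, so 27·6 + 1 = 163.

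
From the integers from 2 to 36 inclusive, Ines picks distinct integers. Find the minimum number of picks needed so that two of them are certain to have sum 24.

A set avoiding the sum 24 can contain at most one of each pair {x, 24−x}, plus the 15 elements whose complement lies outside the range or equal to its own complement.
The integers 12, …, 36 (25 of them) are such a set: any two sum to at least 12+13 = 25 > 24.
Pigeonhole: any 26th integer completes one of the 10 pairs, so 26 choices force a sum of 24.

26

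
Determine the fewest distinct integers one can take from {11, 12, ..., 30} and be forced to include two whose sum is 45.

A set avoiding the sum 45 can contain at most one of each pair {x, 45−x}, plus the 4 elements whose complement lies outside the range.
The integers 11, …, 22 (12 of them) are such a set: any two sum to at least 11+12 = 23 and at most 21+22 = 43 < 45.
By the pigeonhole principle, any 13th integer completes one of the 8 pairs, so 13 choices force a sum of 45.

13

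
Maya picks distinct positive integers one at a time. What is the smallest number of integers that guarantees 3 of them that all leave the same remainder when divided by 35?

71

By pigeonhole, the 35 residue classes mod 35 are the pigeonholes.
With 70 integers one could put 2 in each residue class and have no class reach 3.
The 71st integer pushes some class to 3, so 35·2 + 1 = 71.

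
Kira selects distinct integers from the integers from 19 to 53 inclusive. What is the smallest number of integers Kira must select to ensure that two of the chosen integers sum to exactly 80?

Group the elements by complementary pair {x, 80−x}: {27,53}, {28,52}, {29,51}, …, giving 13 two-element pairs, the single value 40 (it cannot pair with itself since the integers are distinct), and 8 integers whose partner 80−x falls outside [19,53].
Treating each of those 22 groups as a pigeonhole, one can pick one integer per group — 22 integers — with no two summing to 80.
The 23rd integer lands in an occupied pair, forcing a sum of 80.

23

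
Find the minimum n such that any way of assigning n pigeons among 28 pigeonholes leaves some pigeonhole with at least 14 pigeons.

With 364 pigeons one could put exactly 13 in each of the 28 pigeonholes, and no pigeonhole would reach 14.
By pigeonhole, one more pigeon must land in a pigeonhole that already has 13, giving it 14.
So 28 × 13 + 1 = 365 pigeons are required.

365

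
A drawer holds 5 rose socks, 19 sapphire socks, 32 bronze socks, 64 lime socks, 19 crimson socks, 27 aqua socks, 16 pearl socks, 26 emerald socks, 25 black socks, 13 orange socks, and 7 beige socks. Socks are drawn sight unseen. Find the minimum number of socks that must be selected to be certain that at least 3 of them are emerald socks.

In the worst case for collecting emerald socks, every non-emerald sock comes out first.
There are 5 + 19 + 32 + 64 + 19 + 27 + 16 + 25 + 13 + 7 = 227 non-emerald socks altogether.
After those, each further sock must be emerald, so 227 + 3 = 230 draws guarantee 3 emerald socks.

230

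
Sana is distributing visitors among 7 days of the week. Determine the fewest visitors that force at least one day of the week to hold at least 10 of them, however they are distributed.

With 63 visitors one could put exactly 9 in each of the 7 days of the week, and no day of the week would reach 10.
One more visitor must land in a day of the week that already has 9, giving it 10.
So 7 × 9 + 1 = 64 visitors are required.

64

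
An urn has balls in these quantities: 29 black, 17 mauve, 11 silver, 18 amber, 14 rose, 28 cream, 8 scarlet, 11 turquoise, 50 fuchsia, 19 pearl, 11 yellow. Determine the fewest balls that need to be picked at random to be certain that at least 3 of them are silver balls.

In the worst case for collecting silver balls, every non-silver ball comes out first.
There are 29 + 17 + 18 + 14 + 28 + 8 + 11 + 50 + 19 + 11 = 205 non-silver balls altogether.
After those, each further ball must be silver, so 205 + 3 = 208 draws guarantee 3 silver balls.

208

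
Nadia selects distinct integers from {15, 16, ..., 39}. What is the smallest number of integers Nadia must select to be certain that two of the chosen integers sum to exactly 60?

17

A set avoiding the sum 60 can contain at most one of each pair {x, 60−x}, plus the 7 elements whose complement lies outside the range or equal to its own complement.
The integers 15, …, 30 (16 of them) are such a set: any two sum to at least 15+16 = 31 and at most 29+30 = 59 < 60.
By pigeonhole, any 17th integer completes one of the 9 pairs, so 17 choices force a sum of 60.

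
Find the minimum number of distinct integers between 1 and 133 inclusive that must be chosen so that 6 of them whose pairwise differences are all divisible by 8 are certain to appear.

41

Integers whose pairwise differences are multiples of 8 are exactly those sharing a remainder mod 8. By the pigeonhole principle, the 8 residue classes mod 8 are the pigeonholes.
With 40 integers one could put 5 in each residue class and have no class reach 6.
The 41st integer pushes some class to 6, so 8·5 + 1 = 41.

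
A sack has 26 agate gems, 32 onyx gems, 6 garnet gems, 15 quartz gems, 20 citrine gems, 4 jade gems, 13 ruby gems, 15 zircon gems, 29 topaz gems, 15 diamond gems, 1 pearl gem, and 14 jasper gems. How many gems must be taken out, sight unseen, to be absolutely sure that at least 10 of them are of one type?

93

Put each drawn gem into a box by type. The largest draw with every box below 10 takes min(count, 9) from each type; types with fewer than 9 contribute all they have.
Σ min(cᵢ, 9) = 9 + 9 + 6 + 9 + 9 + 4 + 9 + 9 + 9 + 9 + 1 + 9 = 92.
Draw number 92 + 1 = 93 must push one box to 10.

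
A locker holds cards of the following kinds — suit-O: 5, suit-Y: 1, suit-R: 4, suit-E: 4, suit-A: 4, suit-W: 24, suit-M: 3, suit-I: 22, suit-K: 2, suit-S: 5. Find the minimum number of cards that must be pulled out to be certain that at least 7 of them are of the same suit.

41

An adversary could hand out at most 6 cards per suit (8 suits run out sooner): 5 + 1 + 4 + 4 + 4 + 6 + 3 + 6 + 2 + 5 = 40 cards and still no suit has 7.
By the pigeonhole principle, one more card lands in a suit already at 6, so 41 draws are enough and 40 are not.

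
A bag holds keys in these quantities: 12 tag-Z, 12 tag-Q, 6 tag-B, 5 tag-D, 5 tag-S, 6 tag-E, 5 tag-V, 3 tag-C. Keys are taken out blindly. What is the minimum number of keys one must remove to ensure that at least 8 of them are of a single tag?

By pigeonhole, put each drawn key into a box by tag. The largest draw with every box below 8 takes min(count, 7) from each tag; tags with fewer than 7 contribute all they have.
Σ min(cᵢ, 7) = 7 + 7 + 6 + 5 + 5 + 6 + 5 + 3 = 44.
Draw number 44 + 1 = 45 must push one box to 8.

45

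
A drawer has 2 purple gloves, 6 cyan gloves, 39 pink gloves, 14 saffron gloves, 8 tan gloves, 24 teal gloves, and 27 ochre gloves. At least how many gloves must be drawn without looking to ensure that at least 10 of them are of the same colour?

An adversary could hand out at most 9 gloves per colour (purple, cyan, tan run out sooner): 2 + 6 + 9 + 9 + 8 + 9 + 9 = 52 gloves and still no colour has 10.
One more glove lands in a colour already at 9, so 53 draws are enough and 52 are not.

53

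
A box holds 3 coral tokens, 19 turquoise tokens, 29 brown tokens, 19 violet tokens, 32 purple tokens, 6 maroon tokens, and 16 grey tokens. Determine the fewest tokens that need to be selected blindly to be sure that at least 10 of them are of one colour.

An adversary could hand out at most 9 tokens per colour (coral, maroon run out sooner): 3 + 9 + 9 + 9 + 9 + 6 + 9 = 54 tokens and still no colour has 10.
One more token lands in a colour already at 9, so 55 draws are enough and 54 are not.

55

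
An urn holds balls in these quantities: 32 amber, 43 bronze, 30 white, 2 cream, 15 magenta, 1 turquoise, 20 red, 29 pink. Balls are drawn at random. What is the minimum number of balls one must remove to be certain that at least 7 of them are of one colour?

An adversary could hand out at most 6 balls per colour (cream, turquoise run out sooner): 6 + 6 + 6 + 2 + 6 + 1 + 6 + 6 = 39 balls and still no colour has 7.
One more ball lands in a colour already at 6, so 40 draws are enough and 39 are not.

40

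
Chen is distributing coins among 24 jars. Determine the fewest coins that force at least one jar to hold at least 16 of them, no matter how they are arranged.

With 360 coins one could put exactly 15 in each of the 24 jars, and no jar would reach 16.
One more coin must land in a jar that already has 15, giving it 16.
So 24 × 15 + 1 = 361 coins are required.

361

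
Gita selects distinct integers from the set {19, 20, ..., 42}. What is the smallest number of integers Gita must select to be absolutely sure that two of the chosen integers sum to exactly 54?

A set avoiding the sum 54 can contain at most one of each pair {x, 54−x}, plus the 8 elements whose complement lies outside the range or equal to its own complement.
The integers 27, …, 42 (16 of them) are such a set: any two sum to at least 27+28 = 55 > 54.
Any 17th integer completes one of the 8 pairs, so 17 choices force a sum of 54.

17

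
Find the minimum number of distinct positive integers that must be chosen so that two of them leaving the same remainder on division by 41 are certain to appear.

The 41 residue classes mod 41 are the pigeonholes.
With 41 integers one could put 1 in each residue class and have no class reach 2.
The 42nd integer pushes some class to 2, so 41·1 + 1 = 42.

42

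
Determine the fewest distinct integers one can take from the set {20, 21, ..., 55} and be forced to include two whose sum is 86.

A set avoiding the sum 86 can contain at most one of each pair {x, 86−x}, plus the 12 elements whose complement lies outside the range or equal to its own complement.
The integers 20, …, 43 (24 of them) are such a set: any two sum to at least 20+21 = 41 and at most 42+43 = 85 < 86.
Pigeonhole: any 25th integer completes one of the 12 pairs, so 25 choices force a sum of 86.

25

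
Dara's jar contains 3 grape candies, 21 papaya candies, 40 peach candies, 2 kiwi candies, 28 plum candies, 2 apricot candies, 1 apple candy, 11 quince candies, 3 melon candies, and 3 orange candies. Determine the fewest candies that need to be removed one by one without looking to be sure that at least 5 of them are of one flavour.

Put each drawn candy into a box by flavour. The largest draw with every box below 5 takes min(count, 4) from each flavour; flavours with fewer than 4 contribute all they have.
Σ min(cᵢ, 4) = 3 + 4 + 4 + 2 + 4 + 2 + 1 + 4 + 3 + 3 = 30.
Draw number 30 + 1 = 31 must push one box to 5.

31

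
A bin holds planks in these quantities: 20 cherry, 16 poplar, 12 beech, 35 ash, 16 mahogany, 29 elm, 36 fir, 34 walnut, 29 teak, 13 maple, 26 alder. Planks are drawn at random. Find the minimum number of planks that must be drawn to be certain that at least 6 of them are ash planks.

In the worst case for collecting ash planks, every non-ash plank comes out first.
There are 20 + 16 + 12 + 16 + 29 + 36 + 34 + 29 + 13 + 26 = 231 non-ash planks altogether.
After those, each further plank must be ash, so 231 + 6 = 237 draws guarantee 6 ash planks.

237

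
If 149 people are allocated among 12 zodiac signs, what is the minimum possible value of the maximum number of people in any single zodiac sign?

The 12 zodiac signs are the holes and the 149 people are the pigeons.
If every zodiac sign held at most 12 people, the total would be at most 12 × 12 = 144, which is less than 149.
So some zodiac sign holds at least ⌈149/12⌉ = 13 people.

13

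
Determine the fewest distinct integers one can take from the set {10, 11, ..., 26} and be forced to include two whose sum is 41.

12

Two chosen integers sum to 41 exactly when both halves of some pair {x, 41−x} with 15 ≤ x ≤ 41−x ≤ 26 are chosen — 6 such pairs.
The remaining 5 elements (those with no distinct partner in range) can never complete a 41-sum, so the worst case takes all of them and one from each pair: 5 + 6 = 11.
The 12th integer has to be the second member of some pair, so 11 + 1 = 12.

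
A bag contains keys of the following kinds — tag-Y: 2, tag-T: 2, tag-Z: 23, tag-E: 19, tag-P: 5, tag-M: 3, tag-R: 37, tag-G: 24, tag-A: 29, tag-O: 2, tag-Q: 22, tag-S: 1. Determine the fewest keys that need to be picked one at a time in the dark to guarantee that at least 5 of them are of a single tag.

39

An adversary could hand out at most 4 keys per tag (5 tags run out sooner): 2 + 2 + 4 + 4 + 4 + 3 + 4 + 4 + 4 + 2 + 4 + 1 = 38 keys and still no tag has 5.
Pigeonhole: one more key lands in a tag already at 4, so 39 draws are enough and 38 are not.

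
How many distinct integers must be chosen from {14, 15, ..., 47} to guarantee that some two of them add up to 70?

Two chosen integers sum to 70 exactly when both halves of some pair {x, 70−x} with 23 ≤ x ≤ 70−x ≤ 47 are chosen — 12 such pairs.
The remaining 10 elements (those with no distinct partner in range) can never complete a 70-sum, so the worst case takes all of them and one from each pair: 10 + 12 = 22.
The 23rd integer has to be the second member of some pair, so 22 + 1 = 23.

23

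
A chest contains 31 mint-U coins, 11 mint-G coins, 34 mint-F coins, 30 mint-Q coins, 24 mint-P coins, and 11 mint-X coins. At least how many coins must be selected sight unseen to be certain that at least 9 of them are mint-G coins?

139

In the worst case for collecting mint-G coins, every non-mint-G coin comes out first.
There are 31 + 34 + 30 + 24 + 11 = 130 non-mint-G coins altogether.
After those, each further coin must be mint-G, so 130 + 9 = 139 draws guarantee 9 mint-G coins.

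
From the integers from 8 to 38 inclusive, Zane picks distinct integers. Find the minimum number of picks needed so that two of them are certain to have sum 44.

18

A set avoiding the sum 44 can contain at most one of each pair {x, 44−x}, plus the 3 elements whose complement lies outside the range or equal to its own complement.
The integers 22, …, 38 (17 of them) are such a set: any two sum to at least 22+23 = 45 > 44.
Any 18th integer completes one of the 14 pairs, so 18 choices force a sum of 44.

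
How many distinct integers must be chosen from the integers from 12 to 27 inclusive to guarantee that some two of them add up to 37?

10

Group the elements by complementary pair {x, 37−x}: {12,25}, {13,24}, {14,23}, …, giving 7 two-element pairs and 2 integers whose partner 37−x falls outside [12,27].
By pigeonhole, treating each of those 9 groups as a pigeonhole, one can pick one integer per group — 9 integers — with no two summing to 37.
The 10th integer lands in an occupied pair, forcing a sum of 37.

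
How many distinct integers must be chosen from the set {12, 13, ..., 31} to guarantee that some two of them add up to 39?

13

Two chosen integers sum to 39 exactly when both halves of some pair {x, 39−x} with 12 ≤ x ≤ 39−x ≤ 27 are chosen — 8 such pairs.
The remaining 4 elements (those with no distinct partner in range) can never complete a 39-sum, so the worst case takes all of them and one from each pair: 4 + 8 = 12.
The 13th integer has to be the second member of some pair, so 12 + 1 = 13.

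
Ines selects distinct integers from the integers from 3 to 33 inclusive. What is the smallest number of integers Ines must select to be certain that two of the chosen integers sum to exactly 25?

22

Two chosen integers sum to 25 exactly when both halves of some pair {x, 25−x} with 3 ≤ x ≤ 25−x ≤ 22 are chosen — 10 such pairs.
The remaining 11 elements (those with no distinct partner in range) can never complete a 25-sum, so the worst case takes all of them and one from each pair: 11 + 10 = 21.
The 22nd integer has to be the second member of some pair, so 21 + 1 = 22.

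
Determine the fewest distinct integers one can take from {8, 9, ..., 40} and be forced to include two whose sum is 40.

A set avoiding the sum 40 can contain at most one of each pair {x, 40−x}, plus the 9 elements whose complement lies outside the range or equal to its own complement.
The integers 20, …, 40 (21 of them) are such a set: any two sum to at least 20+21 = 41 > 40.
Any 22nd integer completes one of the 12 pairs, so 22 choices force a sum of 40.

22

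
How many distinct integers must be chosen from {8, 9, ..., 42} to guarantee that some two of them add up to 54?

21

Two chosen integers sum to 54 exactly when both halves of some pair {x, 54−x} with 12 ≤ x ≤ 54−x ≤ 42 are chosen — 15 such pairs.
The remaining 5 elements (those with no distinct partner in range) can never complete a 54-sum, so the worst case takes all of them and one from each pair: 5 + 15 = 20.
By the pigeonhole principle, the 21st integer has to be the second member of some pair, so 20 + 1 = 21.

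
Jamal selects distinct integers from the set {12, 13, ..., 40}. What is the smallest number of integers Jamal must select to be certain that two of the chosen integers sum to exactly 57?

Two chosen integers sum to 57 exactly when both halves of some pair {x, 57−x} with 17 ≤ x ≤ 57−x ≤ 40 are chosen — 12 such pairs.
The remaining 5 elements (those with no distinct partner in range) can never complete a 57-sum, so the worst case takes all of them and one from each pair: 5 + 12 = 17.
By the pigeonhole principle, the 18th integer has to be the second member of some pair, so 17 + 1 = 18.

18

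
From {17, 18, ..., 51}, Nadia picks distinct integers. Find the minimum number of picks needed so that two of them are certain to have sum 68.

Two chosen integers sum to 68 exactly when both halves of some pair {x, 68−x} with 17 ≤ x ≤ 68−x ≤ 51 are chosen — 17 such pairs.
The remaining 1 element (those with no distinct partner in range) can never complete a 68-sum, so the worst case takes all of them and one from each pair: 1 + 17 = 18.
By pigeonhole, the 19th integer has to be the second member of some pair, so 18 + 1 = 19.

19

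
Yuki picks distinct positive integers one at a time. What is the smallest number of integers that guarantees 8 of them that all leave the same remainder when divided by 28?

Pigeonhole: the 28 residue classes mod 28 are the pigeonholes.
With 196 integers one could put 7 in each residue class and have no class reach 8.
The 197th integer pushes some class to 8, so 28·7 + 1 = 197.

197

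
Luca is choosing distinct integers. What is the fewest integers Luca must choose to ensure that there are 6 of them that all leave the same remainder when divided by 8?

By the pigeonhole principle, the 8 residue classes mod 8 are the pigeonholes.
With 40 integers one could put 5 in each residue class and have no class reach 6.
The 41st integer pushes some class to 6, so 8·5 + 1 = 41.

41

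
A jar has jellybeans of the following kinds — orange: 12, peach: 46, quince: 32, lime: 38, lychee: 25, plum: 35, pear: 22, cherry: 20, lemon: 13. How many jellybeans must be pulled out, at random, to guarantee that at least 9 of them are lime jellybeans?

214

In the worst case for collecting lime jellybeans, every non-lime jellybean comes out first.
There are 12 + 46 + 32 + 25 + 35 + 22 + 20 + 13 = 205 non-lime jellybeans altogether.
After those, each further jellybean must be lime, so 205 + 9 = 214 draws guarantee 9 lime jellybeans.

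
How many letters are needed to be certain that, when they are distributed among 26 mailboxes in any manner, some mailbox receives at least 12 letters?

With 286 letters one could put exactly 11 in each of the 26 mailboxes, and no mailbox would reach 12.
One more letter must land in a mailbox that already has 11, giving it 12.
So 26 × 11 + 1 = 287 letters are required.

287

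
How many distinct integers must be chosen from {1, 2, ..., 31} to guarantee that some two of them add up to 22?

Two chosen integers sum to 22 exactly when both halves of some pair {x, 22−x} with 1 ≤ x ≤ 22−x ≤ 21 are chosen — 10 such pairs.
The remaining 11 elements (those with no distinct partner in range) can never complete a 22-sum, so the worst case takes all of them and one from each pair: 11 + 10 = 21.
The 22nd integer has to be the second member of some pair, so 21 + 1 = 22.

22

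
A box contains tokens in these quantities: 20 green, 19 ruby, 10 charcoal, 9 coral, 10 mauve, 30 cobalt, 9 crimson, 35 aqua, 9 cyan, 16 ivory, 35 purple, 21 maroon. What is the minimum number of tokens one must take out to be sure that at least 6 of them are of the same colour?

61

By the pigeonhole principle, put each drawn token into a box by colour. The largest draw with every box below 6 takes min(count, 5) from each colour.
Σ min(cᵢ, 5) = 5 + 5 + 5 + 5 + 5 + 5 + 5 + 5 + 5 + 5 + 5 + 5 = 60.
Draw number 60 + 1 = 61 must push one box to 6.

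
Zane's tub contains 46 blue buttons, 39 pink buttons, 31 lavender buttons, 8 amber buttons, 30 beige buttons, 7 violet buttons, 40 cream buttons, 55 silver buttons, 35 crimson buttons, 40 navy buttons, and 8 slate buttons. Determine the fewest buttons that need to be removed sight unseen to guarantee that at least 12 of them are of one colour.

Put each drawn button into a box by colour. The largest draw with every box below 12 takes min(count, 11) from each colour; colours with fewer than 11 contribute all they have.
Σ min(cᵢ, 11) = 11 + 11 + 11 + 8 + 11 + 7 + 11 + 11 + 11 + 11 + 8 = 111.
Draw number 111 + 1 = 112 must push one box to 12.

112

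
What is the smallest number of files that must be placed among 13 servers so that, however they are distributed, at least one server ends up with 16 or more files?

With 195 files one could put exactly 15 in each of the 13 servers, and no server would reach 16.
By the pigeonhole principle, one more file must land in a server that already has 15, giving it 16.
So 13 × 15 + 1 = 196 files are required.

196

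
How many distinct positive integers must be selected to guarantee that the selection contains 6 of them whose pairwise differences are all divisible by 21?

Integers whose pairwise differences are multiples of 21 are exactly those sharing a remainder mod 21. The 21 residue classes mod 21 are the pigeonholes.
With 105 integers one could put 5 in each residue class and have no class reach 6.
The 106th integer pushes some class to 6, so 21·5 + 1 = 106.

106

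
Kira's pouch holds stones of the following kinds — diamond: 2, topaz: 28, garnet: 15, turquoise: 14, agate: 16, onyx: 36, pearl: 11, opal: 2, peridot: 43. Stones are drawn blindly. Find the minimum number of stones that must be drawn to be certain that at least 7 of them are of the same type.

47

An adversary could hand out at most 6 stones per type (diamond, opal run out sooner): 2 + 6 + 6 + 6 + 6 + 6 + 6 + 2 + 6 = 46 stones and still no type has 7.
One more stone lands in a type already at 6, so 47 draws are enough and 46 are not.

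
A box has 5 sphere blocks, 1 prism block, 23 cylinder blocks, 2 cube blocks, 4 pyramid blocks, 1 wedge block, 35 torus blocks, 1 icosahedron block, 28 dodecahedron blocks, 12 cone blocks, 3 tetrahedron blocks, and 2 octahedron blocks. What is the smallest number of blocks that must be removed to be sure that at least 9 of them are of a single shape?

Put each drawn block into a box by shape. The largest draw with every box below 9 takes min(count, 8) from each shape; shapes with fewer than 8 contribute all they have.
Σ min(cᵢ, 8) = 5 + 1 + 8 + 2 + 4 + 1 + 8 + 1 + 8 + 8 + 3 + 2 = 51.
Draw number 51 + 1 = 52 must push one box to 9.

52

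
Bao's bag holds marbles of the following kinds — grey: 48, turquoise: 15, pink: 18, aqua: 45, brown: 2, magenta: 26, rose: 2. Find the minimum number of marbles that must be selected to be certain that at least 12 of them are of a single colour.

Put each drawn marble into a box by colour. The largest draw with every box below 12 takes min(count, 11) from each colour; colours with fewer than 11 contribute all they have.
Σ min(cᵢ, 11) = 11 + 11 + 11 + 11 + 2 + 11 + 2 = 59.
Draw number 59 + 1 = 60 must push one box to 12.

60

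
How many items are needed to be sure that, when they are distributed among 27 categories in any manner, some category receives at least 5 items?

109

With 108 items one could put exactly 4 in each of the 27 categories, and no category would reach 5.
Pigeonhole: one more item must land in a category that already has 4, giving it 5.
So 27 × 4 + 1 = 109 items are required.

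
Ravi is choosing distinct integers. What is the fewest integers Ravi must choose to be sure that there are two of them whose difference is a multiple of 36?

37

Integers whose pairwise differences are multiples of 36 are exactly those sharing a remainder mod 36. Pigeonhole: the 36 residue classes mod 36 are the pigeonholes.
With 36 integers one could put 1 in each residue class and have no class reach 2.
The 37th integer pushes some class to 2, so 36·1 + 1 = 37.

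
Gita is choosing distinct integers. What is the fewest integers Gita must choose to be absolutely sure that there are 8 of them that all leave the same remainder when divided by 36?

253

By pigeonhole, the 36 residue classes mod 36 are the pigeonholes.
With 252 integers one could put 7 in each residue class and have no class reach 8.
The 253rd integer pushes some class to 8, so 36·7 + 1 = 253.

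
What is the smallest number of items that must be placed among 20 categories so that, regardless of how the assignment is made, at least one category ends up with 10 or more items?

181

With 180 items one could put exactly 9 in each of the 20 categories, and no category would reach 10.
One more item must land in a category that already has 9, giving it 10.
So 20 × 9 + 1 = 181 items are required.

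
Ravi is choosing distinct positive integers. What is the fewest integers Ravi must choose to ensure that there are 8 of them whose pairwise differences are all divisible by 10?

71

Integers whose pairwise differences are multiples of 10 are exactly those sharing a remainder mod 10. Pigeonhole: the 10 residue classes mod 10 are the pigeonholes.
With 70 integers one could put 7 in each residue class and have no class reach 8.
The 71st integer pushes some class to 8, so 10·7 + 1 = 71.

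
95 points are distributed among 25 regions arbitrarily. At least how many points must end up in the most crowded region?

The 25 regions are the holes and the 95 points are the pigeons.
If every region held at most 3 points, the total would be at most 25 × 3 = 75, which is less than 95.
So some region holds at least ⌈95/25⌉ = 4 points.

4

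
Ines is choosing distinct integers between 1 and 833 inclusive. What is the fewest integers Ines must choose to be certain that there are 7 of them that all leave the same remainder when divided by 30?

The 30 residue classes mod 30 are the pigeonholes.
With 180 integers one could put 6 in each residue class and have no class reach 7.
The 181st integer pushes some class to 7, so 30·6 + 1 = 181.

181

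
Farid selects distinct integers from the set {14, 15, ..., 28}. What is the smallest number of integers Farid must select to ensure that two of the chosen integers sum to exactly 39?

A set avoiding the sum 39 can contain at most one of each pair {x, 39−x}, plus the 3 elements whose complement lies outside the range.
The integers 20, …, 28 (9 of them) are such a set: any two sum to at least 20+21 = 41 > 39.
By pigeonhole, any 10th integer completes one of the 6 pairs, so 10 choices force a sum of 39.

10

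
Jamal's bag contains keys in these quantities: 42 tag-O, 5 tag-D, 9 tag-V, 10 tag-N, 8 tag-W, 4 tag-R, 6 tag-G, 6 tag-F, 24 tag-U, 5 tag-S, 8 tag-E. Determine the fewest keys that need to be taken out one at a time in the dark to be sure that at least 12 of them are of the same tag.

84

The 11 tags are the holes; the keys drawn are the pigeons.
To avoid 12 of any one tag, the worst case takes at most 11 of each tag, or every key of a tag that has fewer than 11.
That gives 11 + 5 + 9 + 10 + 8 + 4 + 6 + 6 + 11 + 5 + 8 = 83 keys with no tag reaching 12.
The next key forces some tag to 12, so 83 + 1 = 84.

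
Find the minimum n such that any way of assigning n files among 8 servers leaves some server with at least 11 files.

With 80 files one could put exactly 10 in each of the 8 servers, and no server would reach 11.
One more file must land in a server that already has 10, giving it 11.
So 8 × 10 + 1 = 81 files are required.

81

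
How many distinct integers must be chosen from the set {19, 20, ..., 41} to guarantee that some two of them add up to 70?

Group the elements by complementary pair {x, 70−x}: {29,41}, {30,40}, {31,39}, …, giving 6 two-element pairs; the single value 35 (it cannot pair with itself since the integers are distinct); and 10 integers whose partner 70−x falls outside [19,41].
Treating each of those 17 groups as a pigeonhole, one can pick one integer per group — 17 integers — with no two summing to 70.
The 18th integer lands in an occupied pair, forcing a sum of 70.

18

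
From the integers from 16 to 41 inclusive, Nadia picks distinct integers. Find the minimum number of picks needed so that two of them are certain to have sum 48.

Two chosen integers sum to 48 exactly when both halves of some pair {x, 48−x} with 16 ≤ x ≤ 48−x ≤ 32 are chosen — 8 such pairs.
The remaining 10 elements (those with no distinct partner in range) can never complete a 48-sum, so the worst case takes all of them and one from each pair: 10 + 8 = 18.
The 19th integer has to be the second member of some pair, so 18 + 1 = 19.

19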